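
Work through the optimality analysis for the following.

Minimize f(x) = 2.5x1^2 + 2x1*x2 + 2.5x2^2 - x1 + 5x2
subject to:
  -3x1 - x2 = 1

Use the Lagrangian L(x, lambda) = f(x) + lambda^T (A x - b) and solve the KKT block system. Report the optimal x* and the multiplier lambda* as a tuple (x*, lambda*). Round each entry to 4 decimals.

Form the Lagrangian:
  L(x, lambda) = (1/2) x^T Q x + c^T x + lambda^T (A x - b)
Stationarity (grad_x L = 0): Q x + c + A^T lambda = 0.
Primal feasibility: A x = b.

This gives the KKT block system:
  [ Q   A^T ] [ x     ]   [-c ]
  [ A    0  ] [ lambda ] = [ b ]

Solving the linear system:
  x*      = (0.0789, -1.2368)
  lambda* = (-1.0263)
  f(x*)   = -2.6184

x* = (0.0789, -1.2368), lambda* = (-1.0263)


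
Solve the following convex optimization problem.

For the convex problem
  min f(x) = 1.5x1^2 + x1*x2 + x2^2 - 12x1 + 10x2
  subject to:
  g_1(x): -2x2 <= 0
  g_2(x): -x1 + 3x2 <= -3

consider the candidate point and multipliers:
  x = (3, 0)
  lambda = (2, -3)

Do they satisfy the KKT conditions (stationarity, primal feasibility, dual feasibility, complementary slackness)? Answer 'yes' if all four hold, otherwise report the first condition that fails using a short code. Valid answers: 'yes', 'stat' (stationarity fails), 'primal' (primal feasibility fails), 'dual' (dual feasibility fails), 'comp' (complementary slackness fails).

Gradient of f: grad f(x) = Q x + c = (-3, 13)
Constraint values g_i(x) = a_i^T x - b_i:
  g_1((3, 0)) = 0
  g_2((3, 0)) = 0
Stationarity residual: grad f(x) + sum_i lambda_i a_i = (0, 0)
  -> stationarity OK
Primal feasibility (all g_i <= 0): OK
Dual feasibility (all lambda_i >= 0): FAILS
Complementary slackness (lambda_i * g_i(x) = 0 for all i): OK

Verdict: the first failing condition is dual_feasibility -> dual.

dual


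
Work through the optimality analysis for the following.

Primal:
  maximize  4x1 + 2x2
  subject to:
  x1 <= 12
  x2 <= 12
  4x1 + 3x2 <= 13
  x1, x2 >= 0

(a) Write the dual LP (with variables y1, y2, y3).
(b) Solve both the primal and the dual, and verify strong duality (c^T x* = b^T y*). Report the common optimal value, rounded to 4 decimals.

The standard primal-dual pair for 'max c^T x s.t. A x <= b, x >= 0' is:
  Dual:  min b^T y  s.t.  A^T y >= c,  y >= 0.

So the dual LP is:
  minimize  12y1 + 12y2 + 13y3
  subject to:
    y1 + 4y3 >= 4
    y2 + 3y3 >= 2
    y1, y2, y3 >= 0

Solving the primal: x* = (3.25, 0).
  primal value c^T x* = 13.
Solving the dual: y* = (0, 0, 1).
  dual value b^T y* = 13.
Strong duality: c^T x* = b^T y*. Confirmed.

13


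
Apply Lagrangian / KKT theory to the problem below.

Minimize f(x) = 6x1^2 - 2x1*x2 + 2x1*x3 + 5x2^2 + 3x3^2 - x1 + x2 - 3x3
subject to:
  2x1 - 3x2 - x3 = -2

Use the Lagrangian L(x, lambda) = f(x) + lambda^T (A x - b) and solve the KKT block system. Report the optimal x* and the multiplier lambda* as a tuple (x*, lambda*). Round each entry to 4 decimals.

Form the Lagrangian:
  L(x, lambda) = (1/2) x^T Q x + c^T x + lambda^T (A x - b)
Stationarity (grad_x L = 0): Q x + c + A^T lambda = 0.
Primal feasibility: A x = b.

This gives the KKT block system:
  [ Q   A^T ] [ x     ]   [-c ]
  [ A    0  ] [ lambda ] = [ b ]

Solving the linear system:
  x*      = (-0.2273, 0.25, 0.7955)
  lambda* = (1.3182)
  f(x*)   = 0.3636

x* = (-0.2273, 0.25, 0.7955), lambda* = (1.3182)


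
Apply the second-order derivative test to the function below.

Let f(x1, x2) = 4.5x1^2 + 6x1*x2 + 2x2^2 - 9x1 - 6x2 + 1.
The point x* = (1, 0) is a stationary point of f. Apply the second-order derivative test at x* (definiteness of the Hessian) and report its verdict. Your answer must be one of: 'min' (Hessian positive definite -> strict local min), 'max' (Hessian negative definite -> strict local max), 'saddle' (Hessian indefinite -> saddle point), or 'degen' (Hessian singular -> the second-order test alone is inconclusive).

Compute the Hessian H = grad^2 f:
  H = [[9, 6], [6, 4]]
Verify stationarity: grad f(x*) = H x* + g = (0, 0).
Eigenvalues of H: 0, 13.
H has a zero eigenvalue (singular; positive semidefinite but not definite), so H is neither positive definite, negative definite, nor indefinite. The second-order test alone is inconclusive -> degen.
(Indeed, f is constant along the null direction of H through x*, so x* is not a strict local extremum.)

degen


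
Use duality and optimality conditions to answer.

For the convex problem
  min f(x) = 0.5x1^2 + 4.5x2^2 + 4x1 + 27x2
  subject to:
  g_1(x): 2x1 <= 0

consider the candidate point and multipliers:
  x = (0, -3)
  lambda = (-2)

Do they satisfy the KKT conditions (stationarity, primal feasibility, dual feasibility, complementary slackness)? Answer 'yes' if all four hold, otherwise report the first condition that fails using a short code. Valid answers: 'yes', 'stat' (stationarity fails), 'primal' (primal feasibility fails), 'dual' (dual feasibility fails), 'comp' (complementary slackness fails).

Gradient of f: grad f(x) = Q x + c = (4, 0)
Constraint values g_i(x) = a_i^T x - b_i:
  g_1((0, -3)) = 0
Stationarity residual: grad f(x) + sum_i lambda_i a_i = (0, 0)
  -> stationarity OK
Primal feasibility (all g_i <= 0): OK
Dual feasibility (all lambda_i >= 0): FAILS
Complementary slackness (lambda_i * g_i(x) = 0 for all i): OK

Verdict: the first failing condition is dual_feasibility -> dual.

dual


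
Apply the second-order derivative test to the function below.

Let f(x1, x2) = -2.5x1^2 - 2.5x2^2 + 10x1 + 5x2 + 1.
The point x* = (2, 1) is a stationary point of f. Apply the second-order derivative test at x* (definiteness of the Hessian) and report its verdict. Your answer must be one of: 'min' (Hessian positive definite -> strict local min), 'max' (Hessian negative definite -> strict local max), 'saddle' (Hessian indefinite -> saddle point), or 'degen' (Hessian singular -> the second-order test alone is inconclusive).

Compute the Hessian H = grad^2 f:
  H = [[-5, 0], [0, -5]]
Verify stationarity: grad f(x*) = H x* + g = (0, 0).
Eigenvalues of H: -5, -5.
Both eigenvalues < 0, so H is negative definite -> x* is a strict local max.

max


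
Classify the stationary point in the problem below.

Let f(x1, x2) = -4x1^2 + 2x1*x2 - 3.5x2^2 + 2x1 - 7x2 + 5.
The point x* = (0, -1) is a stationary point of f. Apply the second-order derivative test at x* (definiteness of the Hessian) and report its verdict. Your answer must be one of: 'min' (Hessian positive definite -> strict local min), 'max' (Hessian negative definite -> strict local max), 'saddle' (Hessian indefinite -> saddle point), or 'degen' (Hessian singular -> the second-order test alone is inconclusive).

Compute the Hessian H = grad^2 f:
  H = [[-8, 2], [2, -7]]
Verify stationarity: grad f(x*) = H x* + g = (0, 0).
Eigenvalues of H: -9.5616, -5.4384.
Both eigenvalues < 0, so H is negative definite -> x* is a strict local max.

max


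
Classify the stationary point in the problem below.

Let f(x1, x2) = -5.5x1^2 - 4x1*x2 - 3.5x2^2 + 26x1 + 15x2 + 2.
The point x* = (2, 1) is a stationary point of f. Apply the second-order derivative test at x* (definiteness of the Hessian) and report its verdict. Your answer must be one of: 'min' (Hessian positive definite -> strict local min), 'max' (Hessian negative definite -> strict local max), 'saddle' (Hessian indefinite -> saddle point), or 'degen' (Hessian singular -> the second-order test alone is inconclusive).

Compute the Hessian H = grad^2 f:
  H = [[-11, -4], [-4, -7]]
Verify stationarity: grad f(x*) = H x* + g = (0, 0).
Eigenvalues of H: -13.4721, -4.5279.
Both eigenvalues < 0, so H is negative definite -> x* is a strict local max.

max


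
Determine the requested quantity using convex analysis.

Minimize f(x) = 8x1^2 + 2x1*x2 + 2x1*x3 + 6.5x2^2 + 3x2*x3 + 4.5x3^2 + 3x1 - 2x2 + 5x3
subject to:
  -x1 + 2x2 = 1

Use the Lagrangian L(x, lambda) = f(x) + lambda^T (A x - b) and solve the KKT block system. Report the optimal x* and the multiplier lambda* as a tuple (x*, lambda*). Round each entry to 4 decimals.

Form the Lagrangian:
  L(x, lambda) = (1/2) x^T Q x + c^T x + lambda^T (A x - b)
Stationarity (grad_x L = 0): Q x + c + A^T lambda = 0.
Primal feasibility: A x = b.

This gives the KKT block system:
  [ Q   A^T ] [ x     ]   [-c ]
  [ A    0  ] [ lambda ] = [ b ]

Solving the linear system:
  x*      = (-0.1872, 0.4064, -0.6494)
  lambda* = (-0.4804)
  f(x*)   = -2.0705

x* = (-0.1872, 0.4064, -0.6494), lambda* = (-0.4804)


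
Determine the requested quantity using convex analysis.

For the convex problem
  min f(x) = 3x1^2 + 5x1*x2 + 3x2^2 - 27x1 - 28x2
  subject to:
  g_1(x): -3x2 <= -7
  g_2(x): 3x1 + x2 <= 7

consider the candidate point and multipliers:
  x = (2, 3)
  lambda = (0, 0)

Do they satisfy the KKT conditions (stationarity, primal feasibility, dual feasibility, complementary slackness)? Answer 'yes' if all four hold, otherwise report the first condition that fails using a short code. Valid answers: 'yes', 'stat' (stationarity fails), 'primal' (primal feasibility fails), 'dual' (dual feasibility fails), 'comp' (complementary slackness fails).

Gradient of f: grad f(x) = Q x + c = (0, 0)
Constraint values g_i(x) = a_i^T x - b_i:
  g_1((2, 3)) = -2
  g_2((2, 3)) = 2
Stationarity residual: grad f(x) + sum_i lambda_i a_i = (0, 0)
  -> stationarity OK
Primal feasibility (all g_i <= 0): FAILS
Dual feasibility (all lambda_i >= 0): OK
Complementary slackness (lambda_i * g_i(x) = 0 for all i): OK

Verdict: the first failing condition is primal_feasibility -> primal.

primal


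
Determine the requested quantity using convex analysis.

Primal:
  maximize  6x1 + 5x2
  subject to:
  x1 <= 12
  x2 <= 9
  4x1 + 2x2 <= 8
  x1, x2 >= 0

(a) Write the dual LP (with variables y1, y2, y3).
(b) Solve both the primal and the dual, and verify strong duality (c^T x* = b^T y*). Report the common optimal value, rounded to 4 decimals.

The standard primal-dual pair for 'max c^T x s.t. A x <= b, x >= 0' is:
  Dual:  min b^T y  s.t.  A^T y >= c,  y >= 0.

So the dual LP is:
  minimize  12y1 + 9y2 + 8y3
  subject to:
    y1 + 4y3 >= 6
    y2 + 2y3 >= 5
    y1, y2, y3 >= 0

Solving the primal: x* = (0, 4).
  primal value c^T x* = 20.
Solving the dual: y* = (0, 0, 2.5).
  dual value b^T y* = 20.
Strong duality: c^T x* = b^T y*. Confirmed.

20


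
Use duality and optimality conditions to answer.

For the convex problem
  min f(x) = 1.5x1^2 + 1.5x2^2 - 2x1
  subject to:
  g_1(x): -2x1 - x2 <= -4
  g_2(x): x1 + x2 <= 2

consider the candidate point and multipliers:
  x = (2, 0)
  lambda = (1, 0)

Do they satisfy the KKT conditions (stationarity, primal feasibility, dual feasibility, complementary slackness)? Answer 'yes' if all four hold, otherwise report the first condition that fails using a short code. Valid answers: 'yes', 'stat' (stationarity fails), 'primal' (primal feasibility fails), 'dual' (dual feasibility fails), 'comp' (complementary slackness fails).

Gradient of f: grad f(x) = Q x + c = (4, 0)
Constraint values g_i(x) = a_i^T x - b_i:
  g_1((2, 0)) = 0
  g_2((2, 0)) = 0
Stationarity residual: grad f(x) + sum_i lambda_i a_i = (2, -1)
  -> stationarity FAILS
Primal feasibility (all g_i <= 0): OK
Dual feasibility (all lambda_i >= 0): OK
Complementary slackness (lambda_i * g_i(x) = 0 for all i): OK

Verdict: the first failing condition is stationarity -> stat.

stat


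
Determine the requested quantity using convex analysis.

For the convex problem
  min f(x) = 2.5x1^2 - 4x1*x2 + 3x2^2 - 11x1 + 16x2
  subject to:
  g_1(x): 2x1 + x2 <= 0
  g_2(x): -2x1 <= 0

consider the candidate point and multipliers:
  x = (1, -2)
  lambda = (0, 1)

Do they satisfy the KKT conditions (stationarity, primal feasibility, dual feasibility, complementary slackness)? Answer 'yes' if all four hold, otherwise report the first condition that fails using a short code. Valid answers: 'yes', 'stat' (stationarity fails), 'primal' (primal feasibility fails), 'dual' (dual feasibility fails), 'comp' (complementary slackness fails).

Gradient of f: grad f(x) = Q x + c = (2, 0)
Constraint values g_i(x) = a_i^T x - b_i:
  g_1((1, -2)) = 0
  g_2((1, -2)) = -2
Stationarity residual: grad f(x) + sum_i lambda_i a_i = (0, 0)
  -> stationarity OK
Primal feasibility (all g_i <= 0): OK
Dual feasibility (all lambda_i >= 0): OK
Complementary slackness (lambda_i * g_i(x) = 0 for all i): FAILS

Verdict: the first failing condition is complementary_slackness -> comp.

comp


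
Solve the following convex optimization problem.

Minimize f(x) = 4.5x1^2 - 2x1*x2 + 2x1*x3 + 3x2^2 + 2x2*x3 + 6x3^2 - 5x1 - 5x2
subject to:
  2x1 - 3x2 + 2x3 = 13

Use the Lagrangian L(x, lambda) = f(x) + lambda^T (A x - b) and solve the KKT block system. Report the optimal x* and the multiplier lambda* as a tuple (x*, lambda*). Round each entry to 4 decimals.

Form the Lagrangian:
  L(x, lambda) = (1/2) x^T Q x + c^T x + lambda^T (A x - b)
Stationarity (grad_x L = 0): Q x + c + A^T lambda = 0.
Primal feasibility: A x = b.

This gives the KKT block system:
  [ Q   A^T ] [ x     ]   [-c ]
  [ A    0  ] [ lambda ] = [ b ]

Solving the linear system:
  x*      = (1.1755, -2.6325, 1.3758)
  lambda* = (-6.798)
  f(x*)   = 47.8295

x* = (1.1755, -2.6325, 1.3758), lambda* = (-6.798)


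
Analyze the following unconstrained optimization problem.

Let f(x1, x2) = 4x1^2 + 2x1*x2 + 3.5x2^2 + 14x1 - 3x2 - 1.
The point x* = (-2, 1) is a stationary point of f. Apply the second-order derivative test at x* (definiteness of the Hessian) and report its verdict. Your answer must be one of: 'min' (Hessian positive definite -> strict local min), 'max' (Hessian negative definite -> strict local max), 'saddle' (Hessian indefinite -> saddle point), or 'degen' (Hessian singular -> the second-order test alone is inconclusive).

Compute the Hessian H = grad^2 f:
  H = [[8, 2], [2, 7]]
Verify stationarity: grad f(x*) = H x* + g = (0, 0).
Eigenvalues of H: 5.4384, 9.5616.
Both eigenvalues > 0, so H is positive definite -> x* is a strict local min.

min


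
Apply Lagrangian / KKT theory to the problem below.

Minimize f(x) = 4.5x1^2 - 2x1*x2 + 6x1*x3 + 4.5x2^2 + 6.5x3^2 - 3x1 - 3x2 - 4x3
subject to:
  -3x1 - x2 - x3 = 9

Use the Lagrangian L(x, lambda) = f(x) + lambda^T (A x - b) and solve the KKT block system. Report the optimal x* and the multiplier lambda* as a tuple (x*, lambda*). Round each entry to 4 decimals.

Form the Lagrangian:
  L(x, lambda) = (1/2) x^T Q x + c^T x + lambda^T (A x - b)
Stationarity (grad_x L = 0): Q x + c + A^T lambda = 0.
Primal feasibility: A x = b.

This gives the KKT block system:
  [ Q   A^T ] [ x     ]   [-c ]
  [ A    0  ] [ lambda ] = [ b ]

Solving the linear system:
  x*      = (-3.0167, -1.1129, 1.1629)
  lambda* = (-6.9823)
  f(x*)   = 35.289

x* = (-3.0167, -1.1129, 1.1629), lambda* = (-6.9823)


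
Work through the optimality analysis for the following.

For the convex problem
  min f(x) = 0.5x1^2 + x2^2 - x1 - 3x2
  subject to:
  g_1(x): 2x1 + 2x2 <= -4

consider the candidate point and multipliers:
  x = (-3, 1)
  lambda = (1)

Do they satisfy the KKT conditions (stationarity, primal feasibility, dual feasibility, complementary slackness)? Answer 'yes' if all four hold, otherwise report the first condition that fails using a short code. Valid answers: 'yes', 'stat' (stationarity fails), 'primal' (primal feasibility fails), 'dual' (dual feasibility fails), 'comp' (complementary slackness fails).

Gradient of f: grad f(x) = Q x + c = (-4, -1)
Constraint values g_i(x) = a_i^T x - b_i:
  g_1((-3, 1)) = 0
Stationarity residual: grad f(x) + sum_i lambda_i a_i = (-2, 1)
  -> stationarity FAILS
Primal feasibility (all g_i <= 0): OK
Dual feasibility (all lambda_i >= 0): OK
Complementary slackness (lambda_i * g_i(x) = 0 for all i): OK

Verdict: the first failing condition is stationarity -> stat.

stat


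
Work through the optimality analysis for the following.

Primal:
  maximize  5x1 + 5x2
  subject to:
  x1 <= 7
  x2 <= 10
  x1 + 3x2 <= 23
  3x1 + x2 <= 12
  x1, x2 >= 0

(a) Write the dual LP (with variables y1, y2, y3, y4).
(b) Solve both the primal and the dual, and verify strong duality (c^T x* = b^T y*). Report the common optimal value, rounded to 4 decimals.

The standard primal-dual pair for 'max c^T x s.t. A x <= b, x >= 0' is:
  Dual:  min b^T y  s.t.  A^T y >= c,  y >= 0.

So the dual LP is:
  minimize  7y1 + 10y2 + 23y3 + 12y4
  subject to:
    y1 + y3 + 3y4 >= 5
    y2 + 3y3 + y4 >= 5
    y1, y2, y3, y4 >= 0

Solving the primal: x* = (1.625, 7.125).
  primal value c^T x* = 43.75.
Solving the dual: y* = (0, 0, 1.25, 1.25).
  dual value b^T y* = 43.75.
Strong duality: c^T x* = b^T y*. Confirmed.

43.75


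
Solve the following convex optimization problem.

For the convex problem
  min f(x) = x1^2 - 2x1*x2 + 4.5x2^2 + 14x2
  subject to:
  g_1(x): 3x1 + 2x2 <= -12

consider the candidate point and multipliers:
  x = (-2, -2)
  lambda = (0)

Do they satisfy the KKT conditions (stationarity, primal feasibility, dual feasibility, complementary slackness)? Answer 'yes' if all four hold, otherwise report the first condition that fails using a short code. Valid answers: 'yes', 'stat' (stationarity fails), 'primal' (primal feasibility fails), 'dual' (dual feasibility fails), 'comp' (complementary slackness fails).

Gradient of f: grad f(x) = Q x + c = (0, 0)
Constraint values g_i(x) = a_i^T x - b_i:
  g_1((-2, -2)) = 2
Stationarity residual: grad f(x) + sum_i lambda_i a_i = (0, 0)
  -> stationarity OK
Primal feasibility (all g_i <= 0): FAILS
Dual feasibility (all lambda_i >= 0): OK
Complementary slackness (lambda_i * g_i(x) = 0 for all i): OK

Verdict: the first failing condition is primal_feasibility -> primal.

primal


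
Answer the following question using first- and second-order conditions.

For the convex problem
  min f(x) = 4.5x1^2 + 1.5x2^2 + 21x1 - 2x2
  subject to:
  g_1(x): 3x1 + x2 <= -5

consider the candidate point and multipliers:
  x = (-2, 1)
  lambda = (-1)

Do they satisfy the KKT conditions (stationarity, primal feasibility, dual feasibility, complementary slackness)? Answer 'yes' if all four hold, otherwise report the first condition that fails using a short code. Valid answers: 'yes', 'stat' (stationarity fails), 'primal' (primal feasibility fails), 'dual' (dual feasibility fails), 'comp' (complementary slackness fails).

Gradient of f: grad f(x) = Q x + c = (3, 1)
Constraint values g_i(x) = a_i^T x - b_i:
  g_1((-2, 1)) = 0
Stationarity residual: grad f(x) + sum_i lambda_i a_i = (0, 0)
  -> stationarity OK
Primal feasibility (all g_i <= 0): OK
Dual feasibility (all lambda_i >= 0): FAILS
Complementary slackness (lambda_i * g_i(x) = 0 for all i): OK

Verdict: the first failing condition is dual_feasibility -> dual.

dual


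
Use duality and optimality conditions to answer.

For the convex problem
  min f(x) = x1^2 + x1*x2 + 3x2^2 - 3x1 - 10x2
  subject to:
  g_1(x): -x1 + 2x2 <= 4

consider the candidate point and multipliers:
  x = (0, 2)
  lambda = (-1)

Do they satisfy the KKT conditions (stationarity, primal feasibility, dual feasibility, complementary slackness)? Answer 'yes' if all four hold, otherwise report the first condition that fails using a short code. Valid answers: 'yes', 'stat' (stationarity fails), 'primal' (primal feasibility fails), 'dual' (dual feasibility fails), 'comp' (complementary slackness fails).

Gradient of f: grad f(x) = Q x + c = (-1, 2)
Constraint values g_i(x) = a_i^T x - b_i:
  g_1((0, 2)) = 0
Stationarity residual: grad f(x) + sum_i lambda_i a_i = (0, 0)
  -> stationarity OK
Primal feasibility (all g_i <= 0): OK
Dual feasibility (all lambda_i >= 0): FAILS
Complementary slackness (lambda_i * g_i(x) = 0 for all i): OK

Verdict: the first failing condition is dual_feasibility -> dual.

dual


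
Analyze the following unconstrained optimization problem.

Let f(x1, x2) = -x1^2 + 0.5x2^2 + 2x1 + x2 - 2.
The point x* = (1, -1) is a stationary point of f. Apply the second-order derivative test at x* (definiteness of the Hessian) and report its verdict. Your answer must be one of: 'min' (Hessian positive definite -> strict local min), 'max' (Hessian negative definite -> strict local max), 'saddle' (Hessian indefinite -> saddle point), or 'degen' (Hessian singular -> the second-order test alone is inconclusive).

Compute the Hessian H = grad^2 f:
  H = [[-2, 0], [0, 1]]
Verify stationarity: grad f(x*) = H x* + g = (0, 0).
Eigenvalues of H: -2, 1.
Eigenvalues have mixed signs, so H is indefinite -> x* is a saddle point.

saddle


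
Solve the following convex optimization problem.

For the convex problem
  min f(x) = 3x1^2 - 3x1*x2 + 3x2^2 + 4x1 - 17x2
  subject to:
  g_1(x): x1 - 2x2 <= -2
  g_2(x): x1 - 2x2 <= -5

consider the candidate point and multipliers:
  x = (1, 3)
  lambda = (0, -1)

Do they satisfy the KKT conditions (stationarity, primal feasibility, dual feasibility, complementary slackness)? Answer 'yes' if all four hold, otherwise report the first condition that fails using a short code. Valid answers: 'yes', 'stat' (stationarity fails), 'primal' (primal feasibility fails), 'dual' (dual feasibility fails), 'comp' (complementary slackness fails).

Gradient of f: grad f(x) = Q x + c = (1, -2)
Constraint values g_i(x) = a_i^T x - b_i:
  g_1((1, 3)) = -3
  g_2((1, 3)) = 0
Stationarity residual: grad f(x) + sum_i lambda_i a_i = (0, 0)
  -> stationarity OK
Primal feasibility (all g_i <= 0): OK
Dual feasibility (all lambda_i >= 0): FAILS
Complementary slackness (lambda_i * g_i(x) = 0 for all i): OK

Verdict: the first failing condition is dual_feasibility -> dual.

dual


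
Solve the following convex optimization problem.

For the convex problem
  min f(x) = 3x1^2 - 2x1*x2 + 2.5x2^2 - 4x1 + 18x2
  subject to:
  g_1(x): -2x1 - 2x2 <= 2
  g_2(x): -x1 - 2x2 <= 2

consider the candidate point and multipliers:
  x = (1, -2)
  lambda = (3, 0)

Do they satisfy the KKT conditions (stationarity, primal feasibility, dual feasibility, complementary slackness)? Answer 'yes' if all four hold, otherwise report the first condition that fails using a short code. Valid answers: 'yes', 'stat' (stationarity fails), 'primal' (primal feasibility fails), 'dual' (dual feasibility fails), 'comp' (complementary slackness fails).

Gradient of f: grad f(x) = Q x + c = (6, 6)
Constraint values g_i(x) = a_i^T x - b_i:
  g_1((1, -2)) = 0
  g_2((1, -2)) = 1
Stationarity residual: grad f(x) + sum_i lambda_i a_i = (0, 0)
  -> stationarity OK
Primal feasibility (all g_i <= 0): FAILS
Dual feasibility (all lambda_i >= 0): OK
Complementary slackness (lambda_i * g_i(x) = 0 for all i): OK

Verdict: the first failing condition is primal_feasibility -> primal.

primal


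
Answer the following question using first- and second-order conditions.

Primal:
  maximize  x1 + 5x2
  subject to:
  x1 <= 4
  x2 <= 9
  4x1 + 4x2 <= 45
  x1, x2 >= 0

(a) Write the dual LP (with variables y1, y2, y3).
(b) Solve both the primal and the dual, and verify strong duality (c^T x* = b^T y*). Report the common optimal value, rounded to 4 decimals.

The standard primal-dual pair for 'max c^T x s.t. A x <= b, x >= 0' is:
  Dual:  min b^T y  s.t.  A^T y >= c,  y >= 0.

So the dual LP is:
  minimize  4y1 + 9y2 + 45y3
  subject to:
    y1 + 4y3 >= 1
    y2 + 4y3 >= 5
    y1, y2, y3 >= 0

Solving the primal: x* = (2.25, 9).
  primal value c^T x* = 47.25.
Solving the dual: y* = (0, 4, 0.25).
  dual value b^T y* = 47.25.
Strong duality: c^T x* = b^T y*. Confirmed.

47.25


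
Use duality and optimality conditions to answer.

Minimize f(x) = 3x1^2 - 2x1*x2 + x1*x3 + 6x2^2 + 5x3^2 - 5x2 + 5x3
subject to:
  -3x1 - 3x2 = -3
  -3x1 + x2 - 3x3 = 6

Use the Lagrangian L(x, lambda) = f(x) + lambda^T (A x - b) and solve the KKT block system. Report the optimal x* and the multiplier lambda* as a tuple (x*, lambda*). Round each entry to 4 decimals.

Form the Lagrangian:
  L(x, lambda) = (1/2) x^T Q x + c^T x + lambda^T (A x - b)
Stationarity (grad_x L = 0): Q x + c + A^T lambda = 0.
Primal feasibility: A x = b.

This gives the KKT block system:
  [ Q   A^T ] [ x     ]   [-c ]
  [ A    0  ] [ lambda ] = [ b ]

Solving the linear system:
  x*      = (-0.1317, 1.1317, -1.491)
  lambda* = (1.8323, -3.3473)
  f(x*)   = 6.2335

x* = (-0.1317, 1.1317, -1.491), lambda* = (1.8323, -3.3473)


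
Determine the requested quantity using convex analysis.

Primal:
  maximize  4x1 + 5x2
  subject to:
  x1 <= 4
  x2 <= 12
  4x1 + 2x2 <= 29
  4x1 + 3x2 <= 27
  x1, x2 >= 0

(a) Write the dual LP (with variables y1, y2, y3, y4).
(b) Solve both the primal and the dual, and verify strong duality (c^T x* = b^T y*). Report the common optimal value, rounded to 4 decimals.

The standard primal-dual pair for 'max c^T x s.t. A x <= b, x >= 0' is:
  Dual:  min b^T y  s.t.  A^T y >= c,  y >= 0.

So the dual LP is:
  minimize  4y1 + 12y2 + 29y3 + 27y4
  subject to:
    y1 + 4y3 + 4y4 >= 4
    y2 + 2y3 + 3y4 >= 5
    y1, y2, y3, y4 >= 0

Solving the primal: x* = (0, 9).
  primal value c^T x* = 45.
Solving the dual: y* = (0, 0, 0, 1.6667).
  dual value b^T y* = 45.
Strong duality: c^T x* = b^T y*. Confirmed.

45


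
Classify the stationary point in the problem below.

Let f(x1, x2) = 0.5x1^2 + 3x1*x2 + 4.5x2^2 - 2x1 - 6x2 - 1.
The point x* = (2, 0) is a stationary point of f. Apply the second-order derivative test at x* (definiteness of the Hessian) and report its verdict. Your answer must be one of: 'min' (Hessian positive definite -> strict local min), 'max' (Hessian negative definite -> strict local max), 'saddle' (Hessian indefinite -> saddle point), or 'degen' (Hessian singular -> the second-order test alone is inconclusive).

Compute the Hessian H = grad^2 f:
  H = [[1, 3], [3, 9]]
Verify stationarity: grad f(x*) = H x* + g = (0, 0).
Eigenvalues of H: 0, 10.
H has a zero eigenvalue (singular; positive semidefinite but not definite), so H is neither positive definite, negative definite, nor indefinite. The second-order test alone is inconclusive -> degen.
(Indeed, f is constant along the null direction of H through x*, so x* is not a strict local extremum.)

degen


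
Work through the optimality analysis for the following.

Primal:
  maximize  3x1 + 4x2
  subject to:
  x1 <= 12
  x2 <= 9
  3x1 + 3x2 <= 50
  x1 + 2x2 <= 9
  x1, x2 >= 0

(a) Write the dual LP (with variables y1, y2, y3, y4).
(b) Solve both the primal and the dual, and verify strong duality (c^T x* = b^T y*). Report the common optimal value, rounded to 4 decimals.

The standard primal-dual pair for 'max c^T x s.t. A x <= b, x >= 0' is:
  Dual:  min b^T y  s.t.  A^T y >= c,  y >= 0.

So the dual LP is:
  minimize  12y1 + 9y2 + 50y3 + 9y4
  subject to:
    y1 + 3y3 + y4 >= 3
    y2 + 3y3 + 2y4 >= 4
    y1, y2, y3, y4 >= 0

Solving the primal: x* = (9, 0).
  primal value c^T x* = 27.
Solving the dual: y* = (0, 0, 0, 3).
  dual value b^T y* = 27.
Strong duality: c^T x* = b^T y*. Confirmed.

27


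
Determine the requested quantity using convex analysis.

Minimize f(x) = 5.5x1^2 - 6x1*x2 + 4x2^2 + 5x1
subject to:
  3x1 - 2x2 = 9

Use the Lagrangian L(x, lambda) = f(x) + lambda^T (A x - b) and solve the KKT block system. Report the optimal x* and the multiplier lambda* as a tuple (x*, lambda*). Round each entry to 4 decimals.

Form the Lagrangian:
  L(x, lambda) = (1/2) x^T Q x + c^T x + lambda^T (A x - b)
Stationarity (grad_x L = 0): Q x + c + A^T lambda = 0.
Primal feasibility: A x = b.

This gives the KKT block system:
  [ Q   A^T ] [ x     ]   [-c ]
  [ A    0  ] [ lambda ] = [ b ]

Solving the linear system:
  x*      = (2, -1.5)
  lambda* = (-12)
  f(x*)   = 59

x* = (2, -1.5), lambda* = (-12)


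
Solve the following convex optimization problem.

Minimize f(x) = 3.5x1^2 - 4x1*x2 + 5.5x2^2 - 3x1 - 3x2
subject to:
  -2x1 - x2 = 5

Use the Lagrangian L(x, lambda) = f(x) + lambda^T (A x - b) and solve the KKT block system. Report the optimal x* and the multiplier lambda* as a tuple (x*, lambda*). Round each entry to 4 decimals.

Form the Lagrangian:
  L(x, lambda) = (1/2) x^T Q x + c^T x + lambda^T (A x - b)
Stationarity (grad_x L = 0): Q x + c + A^T lambda = 0.
Primal feasibility: A x = b.

This gives the KKT block system:
  [ Q   A^T ] [ x     ]   [-c ]
  [ A    0  ] [ lambda ] = [ b ]

Solving the linear system:
  x*      = (-1.9851, -1.0299)
  lambda* = (-6.3881)
  f(x*)   = 20.4925

x* = (-1.9851, -1.0299), lambda* = (-6.3881)


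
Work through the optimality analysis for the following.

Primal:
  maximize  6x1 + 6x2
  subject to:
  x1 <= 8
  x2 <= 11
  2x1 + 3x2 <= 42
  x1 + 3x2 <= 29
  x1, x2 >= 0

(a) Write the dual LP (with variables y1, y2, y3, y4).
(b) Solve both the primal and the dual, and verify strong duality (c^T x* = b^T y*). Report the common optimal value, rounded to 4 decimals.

The standard primal-dual pair for 'max c^T x s.t. A x <= b, x >= 0' is:
  Dual:  min b^T y  s.t.  A^T y >= c,  y >= 0.

So the dual LP is:
  minimize  8y1 + 11y2 + 42y3 + 29y4
  subject to:
    y1 + 2y3 + y4 >= 6
    y2 + 3y3 + 3y4 >= 6
    y1, y2, y3, y4 >= 0

Solving the primal: x* = (8, 7).
  primal value c^T x* = 90.
Solving the dual: y* = (4, 0, 0, 2).
  dual value b^T y* = 90.
Strong duality: c^T x* = b^T y*. Confirmed.

90


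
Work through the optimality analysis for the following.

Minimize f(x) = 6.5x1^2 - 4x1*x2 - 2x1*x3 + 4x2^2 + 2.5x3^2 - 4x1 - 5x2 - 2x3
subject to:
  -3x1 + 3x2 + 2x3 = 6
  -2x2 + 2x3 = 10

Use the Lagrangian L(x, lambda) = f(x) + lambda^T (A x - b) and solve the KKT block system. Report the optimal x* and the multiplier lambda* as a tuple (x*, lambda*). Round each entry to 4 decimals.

Form the Lagrangian:
  L(x, lambda) = (1/2) x^T Q x + c^T x + lambda^T (A x - b)
Stationarity (grad_x L = 0): Q x + c + A^T lambda = 0.
Primal feasibility: A x = b.

This gives the KKT block system:
  [ Q   A^T ] [ x     ]   [-c ]
  [ A    0  ] [ lambda ] = [ b ]

Solving the linear system:
  x*      = (0.4427, -0.5344, 4.4656)
  lambda* = (-1.6794, -8.042)
  f(x*)   = 41.2328

x* = (0.4427, -0.5344, 4.4656), lambda* = (-1.6794, -8.042)


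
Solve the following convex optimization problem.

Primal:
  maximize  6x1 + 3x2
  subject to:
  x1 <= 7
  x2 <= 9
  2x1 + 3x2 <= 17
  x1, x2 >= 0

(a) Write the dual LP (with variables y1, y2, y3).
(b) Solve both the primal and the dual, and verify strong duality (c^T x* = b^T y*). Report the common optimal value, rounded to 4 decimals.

The standard primal-dual pair for 'max c^T x s.t. A x <= b, x >= 0' is:
  Dual:  min b^T y  s.t.  A^T y >= c,  y >= 0.

So the dual LP is:
  minimize  7y1 + 9y2 + 17y3
  subject to:
    y1 + 2y3 >= 6
    y2 + 3y3 >= 3
    y1, y2, y3 >= 0

Solving the primal: x* = (7, 1).
  primal value c^T x* = 45.
Solving the dual: y* = (4, 0, 1).
  dual value b^T y* = 45.
Strong duality: c^T x* = b^T y*. Confirmed.

45


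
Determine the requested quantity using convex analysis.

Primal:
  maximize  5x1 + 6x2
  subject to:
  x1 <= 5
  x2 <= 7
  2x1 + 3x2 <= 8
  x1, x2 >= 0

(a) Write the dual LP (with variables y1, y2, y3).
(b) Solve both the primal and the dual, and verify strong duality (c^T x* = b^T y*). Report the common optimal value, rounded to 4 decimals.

The standard primal-dual pair for 'max c^T x s.t. A x <= b, x >= 0' is:
  Dual:  min b^T y  s.t.  A^T y >= c,  y >= 0.

So the dual LP is:
  minimize  5y1 + 7y2 + 8y3
  subject to:
    y1 + 2y3 >= 5
    y2 + 3y3 >= 6
    y1, y2, y3 >= 0

Solving the primal: x* = (4, 0).
  primal value c^T x* = 20.
Solving the dual: y* = (0, 0, 2.5).
  dual value b^T y* = 20.
Strong duality: c^T x* = b^T y*. Confirmed.

20


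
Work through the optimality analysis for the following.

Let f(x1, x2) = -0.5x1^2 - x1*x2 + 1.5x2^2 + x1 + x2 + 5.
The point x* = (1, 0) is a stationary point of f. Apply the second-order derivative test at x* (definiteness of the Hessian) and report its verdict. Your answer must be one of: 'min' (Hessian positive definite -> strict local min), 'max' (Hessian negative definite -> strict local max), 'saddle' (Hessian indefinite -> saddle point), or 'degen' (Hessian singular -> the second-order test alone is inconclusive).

Compute the Hessian H = grad^2 f:
  H = [[-1, -1], [-1, 3]]
Verify stationarity: grad f(x*) = H x* + g = (0, 0).
Eigenvalues of H: -1.2361, 3.2361.
Eigenvalues have mixed signs, so H is indefinite -> x* is a saddle point.

saddle


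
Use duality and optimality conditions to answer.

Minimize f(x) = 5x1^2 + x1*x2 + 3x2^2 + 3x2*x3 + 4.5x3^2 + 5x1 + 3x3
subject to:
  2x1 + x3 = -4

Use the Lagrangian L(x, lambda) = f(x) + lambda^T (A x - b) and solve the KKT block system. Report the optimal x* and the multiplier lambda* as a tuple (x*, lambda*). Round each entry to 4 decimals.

Form the Lagrangian:
  L(x, lambda) = (1/2) x^T Q x + c^T x + lambda^T (A x - b)
Stationarity (grad_x L = 0): Q x + c + A^T lambda = 0.
Primal feasibility: A x = b.

This gives the KKT block system:
  [ Q   A^T ] [ x     ]   [-c ]
  [ A    0  ] [ lambda ] = [ b ]

Solving the linear system:
  x*      = (-1.4582, 0.7849, -1.0837)
  lambda* = (4.3984)
  f(x*)   = 3.5259

x* = (-1.4582, 0.7849, -1.0837), lambda* = (4.3984)


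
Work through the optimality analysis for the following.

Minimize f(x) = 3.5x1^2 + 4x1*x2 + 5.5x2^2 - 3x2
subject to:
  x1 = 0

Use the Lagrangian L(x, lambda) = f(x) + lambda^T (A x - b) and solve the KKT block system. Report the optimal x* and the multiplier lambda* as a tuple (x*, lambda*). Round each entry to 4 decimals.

Form the Lagrangian:
  L(x, lambda) = (1/2) x^T Q x + c^T x + lambda^T (A x - b)
Stationarity (grad_x L = 0): Q x + c + A^T lambda = 0.
Primal feasibility: A x = b.

This gives the KKT block system:
  [ Q   A^T ] [ x     ]   [-c ]
  [ A    0  ] [ lambda ] = [ b ]

Solving the linear system:
  x*      = (0, 0.2727)
  lambda* = (-1.0909)
  f(x*)   = -0.4091

x* = (0, 0.2727), lambda* = (-1.0909)


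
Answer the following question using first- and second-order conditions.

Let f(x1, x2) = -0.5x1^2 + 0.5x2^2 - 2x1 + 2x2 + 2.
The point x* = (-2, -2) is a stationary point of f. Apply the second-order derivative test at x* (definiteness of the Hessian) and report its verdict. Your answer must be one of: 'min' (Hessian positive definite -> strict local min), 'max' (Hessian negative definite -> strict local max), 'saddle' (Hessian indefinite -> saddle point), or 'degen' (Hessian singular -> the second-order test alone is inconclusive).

Compute the Hessian H = grad^2 f:
  H = [[-1, 0], [0, 1]]
Verify stationarity: grad f(x*) = H x* + g = (0, 0).
Eigenvalues of H: -1, 1.
Eigenvalues have mixed signs, so H is indefinite -> x* is a saddle point.

saddle


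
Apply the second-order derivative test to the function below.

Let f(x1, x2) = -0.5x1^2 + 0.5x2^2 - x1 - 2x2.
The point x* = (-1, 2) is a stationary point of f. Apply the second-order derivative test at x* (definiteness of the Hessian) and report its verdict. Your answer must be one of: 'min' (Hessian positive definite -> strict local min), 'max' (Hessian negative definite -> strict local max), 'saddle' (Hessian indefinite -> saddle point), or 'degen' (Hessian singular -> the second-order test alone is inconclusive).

Compute the Hessian H = grad^2 f:
  H = [[-1, 0], [0, 1]]
Verify stationarity: grad f(x*) = H x* + g = (0, 0).
Eigenvalues of H: -1, 1.
Eigenvalues have mixed signs, so H is indefinite -> x* is a saddle point.

saddle


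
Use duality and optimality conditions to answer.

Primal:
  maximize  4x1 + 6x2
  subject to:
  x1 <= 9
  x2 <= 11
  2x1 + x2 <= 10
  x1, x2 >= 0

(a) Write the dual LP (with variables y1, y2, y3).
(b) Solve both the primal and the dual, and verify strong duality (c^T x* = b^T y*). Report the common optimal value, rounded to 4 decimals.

The standard primal-dual pair for 'max c^T x s.t. A x <= b, x >= 0' is:
  Dual:  min b^T y  s.t.  A^T y >= c,  y >= 0.

So the dual LP is:
  minimize  9y1 + 11y2 + 10y3
  subject to:
    y1 + 2y3 >= 4
    y2 + y3 >= 6
    y1, y2, y3 >= 0

Solving the primal: x* = (0, 10).
  primal value c^T x* = 60.
Solving the dual: y* = (0, 0, 6).
  dual value b^T y* = 60.
Strong duality: c^T x* = b^T y*. Confirmed.

60


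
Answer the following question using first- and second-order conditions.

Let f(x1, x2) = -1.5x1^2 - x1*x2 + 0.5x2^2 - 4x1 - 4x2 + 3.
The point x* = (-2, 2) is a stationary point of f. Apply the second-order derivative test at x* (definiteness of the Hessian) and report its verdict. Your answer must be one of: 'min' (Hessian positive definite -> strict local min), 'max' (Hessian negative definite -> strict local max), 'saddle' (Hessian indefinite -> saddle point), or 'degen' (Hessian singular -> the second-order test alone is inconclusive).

Compute the Hessian H = grad^2 f:
  H = [[-3, -1], [-1, 1]]
Verify stationarity: grad f(x*) = H x* + g = (0, 0).
Eigenvalues of H: -3.2361, 1.2361.
Eigenvalues have mixed signs, so H is indefinite -> x* is a saddle point.

saddle


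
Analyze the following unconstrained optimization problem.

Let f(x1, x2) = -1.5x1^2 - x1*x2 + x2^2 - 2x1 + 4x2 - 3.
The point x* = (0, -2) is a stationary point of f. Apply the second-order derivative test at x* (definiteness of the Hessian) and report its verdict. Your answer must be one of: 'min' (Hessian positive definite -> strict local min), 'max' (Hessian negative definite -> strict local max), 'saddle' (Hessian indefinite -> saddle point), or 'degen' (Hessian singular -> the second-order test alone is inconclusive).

Compute the Hessian H = grad^2 f:
  H = [[-3, -1], [-1, 2]]
Verify stationarity: grad f(x*) = H x* + g = (0, 0).
Eigenvalues of H: -3.1926, 2.1926.
Eigenvalues have mixed signs, so H is indefinite -> x* is a saddle point.

saddle


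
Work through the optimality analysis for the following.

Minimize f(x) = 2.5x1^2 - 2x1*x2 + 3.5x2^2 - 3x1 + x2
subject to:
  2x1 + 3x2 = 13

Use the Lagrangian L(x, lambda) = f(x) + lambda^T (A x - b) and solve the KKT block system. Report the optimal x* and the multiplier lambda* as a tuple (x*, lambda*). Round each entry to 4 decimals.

Form the Lagrangian:
  L(x, lambda) = (1/2) x^T Q x + c^T x + lambda^T (A x - b)
Stationarity (grad_x L = 0): Q x + c + A^T lambda = 0.
Primal feasibility: A x = b.

This gives the KKT block system:
  [ Q   A^T ] [ x     ]   [-c ]
  [ A    0  ] [ lambda ] = [ b ]

Solving the linear system:
  x*      = (3.0206, 2.3196)
  lambda* = (-3.732)
  f(x*)   = 20.8866

x* = (3.0206, 2.3196), lambda* = (-3.732)


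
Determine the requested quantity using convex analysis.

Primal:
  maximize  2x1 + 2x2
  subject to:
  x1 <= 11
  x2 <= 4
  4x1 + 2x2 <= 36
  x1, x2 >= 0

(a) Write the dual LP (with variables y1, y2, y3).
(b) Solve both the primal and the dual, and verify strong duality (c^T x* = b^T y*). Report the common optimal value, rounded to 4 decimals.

The standard primal-dual pair for 'max c^T x s.t. A x <= b, x >= 0' is:
  Dual:  min b^T y  s.t.  A^T y >= c,  y >= 0.

So the dual LP is:
  minimize  11y1 + 4y2 + 36y3
  subject to:
    y1 + 4y3 >= 2
    y2 + 2y3 >= 2
    y1, y2, y3 >= 0

Solving the primal: x* = (7, 4).
  primal value c^T x* = 22.
Solving the dual: y* = (0, 1, 0.5).
  dual value b^T y* = 22.
Strong duality: c^T x* = b^T y*. Confirmed.

22


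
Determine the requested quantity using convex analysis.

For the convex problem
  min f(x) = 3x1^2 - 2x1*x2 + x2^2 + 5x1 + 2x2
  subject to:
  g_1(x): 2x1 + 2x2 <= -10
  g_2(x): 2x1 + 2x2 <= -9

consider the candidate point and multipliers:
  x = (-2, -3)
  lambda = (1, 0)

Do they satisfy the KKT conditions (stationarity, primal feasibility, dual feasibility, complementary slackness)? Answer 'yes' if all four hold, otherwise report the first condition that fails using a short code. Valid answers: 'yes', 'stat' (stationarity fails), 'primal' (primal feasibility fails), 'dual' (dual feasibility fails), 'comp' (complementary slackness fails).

Gradient of f: grad f(x) = Q x + c = (-1, 0)
Constraint values g_i(x) = a_i^T x - b_i:
  g_1((-2, -3)) = 0
  g_2((-2, -3)) = -1
Stationarity residual: grad f(x) + sum_i lambda_i a_i = (1, 2)
  -> stationarity FAILS
Primal feasibility (all g_i <= 0): OK
Dual feasibility (all lambda_i >= 0): OK
Complementary slackness (lambda_i * g_i(x) = 0 for all i): OK

Verdict: the first failing condition is stationarity -> stat.

stat


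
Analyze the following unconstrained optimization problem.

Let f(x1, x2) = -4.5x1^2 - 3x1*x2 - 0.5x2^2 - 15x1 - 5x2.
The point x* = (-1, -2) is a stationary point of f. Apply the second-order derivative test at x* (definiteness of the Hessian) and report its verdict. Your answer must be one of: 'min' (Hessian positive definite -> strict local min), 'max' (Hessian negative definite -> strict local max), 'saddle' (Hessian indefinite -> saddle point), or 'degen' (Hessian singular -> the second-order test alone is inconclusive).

Compute the Hessian H = grad^2 f:
  H = [[-9, -3], [-3, -1]]
Verify stationarity: grad f(x*) = H x* + g = (0, 0).
Eigenvalues of H: -10, 0.
H has a zero eigenvalue (singular; negative semidefinite but not definite), so H is neither positive definite, negative definite, nor indefinite. The second-order test alone is inconclusive -> degen.
(Indeed, f is constant along the null direction of H through x*, so x* is not a strict local extremum.)

degen
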